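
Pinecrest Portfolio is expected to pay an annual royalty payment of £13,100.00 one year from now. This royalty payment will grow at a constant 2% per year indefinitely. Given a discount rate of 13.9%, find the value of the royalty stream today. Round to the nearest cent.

Growing perpetuity: P = D₁ / (r − g) = £13,100.0000 / (0.139 − 0.02) = £110,084.03

£110084.03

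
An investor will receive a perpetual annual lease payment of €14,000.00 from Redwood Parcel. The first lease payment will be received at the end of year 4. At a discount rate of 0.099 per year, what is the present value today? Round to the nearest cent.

€106536.83

Value at end of year 3: C / r = €14,000.00 / 0.099 = €141,414.1414
Discount to today: PV = €141,414.1414 / (1 + 0.099)^3 = €141,414.1414 / 1.327373 = €106,536.83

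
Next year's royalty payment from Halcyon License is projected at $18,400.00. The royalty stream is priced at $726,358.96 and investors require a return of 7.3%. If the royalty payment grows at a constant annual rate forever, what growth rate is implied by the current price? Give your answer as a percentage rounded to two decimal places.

4.77%

P = D₁/(r−g) ⇒ g = r − D₁/P = 0.073 − $18,400.00/$726,358.96 = 0.047668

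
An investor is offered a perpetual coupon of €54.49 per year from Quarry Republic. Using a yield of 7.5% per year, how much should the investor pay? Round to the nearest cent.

€726.53

Level perpetuity: PV = C / r = €54.49 / 0.075 = €726.53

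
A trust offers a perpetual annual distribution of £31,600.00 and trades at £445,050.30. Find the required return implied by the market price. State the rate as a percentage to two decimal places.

P = C/r ⇒ r = C/P = £31,600.00/£445,050.30 = 0.071003

7.10%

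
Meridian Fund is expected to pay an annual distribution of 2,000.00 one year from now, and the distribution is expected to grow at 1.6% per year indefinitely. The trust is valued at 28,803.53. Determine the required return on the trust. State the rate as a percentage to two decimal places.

P = D₁/(r − g) ⇒ r = D₁/P + g = 2,000.0000/28,803.53 + 0.016 = 0.069436 + 0.016 = 0.085436

8.54%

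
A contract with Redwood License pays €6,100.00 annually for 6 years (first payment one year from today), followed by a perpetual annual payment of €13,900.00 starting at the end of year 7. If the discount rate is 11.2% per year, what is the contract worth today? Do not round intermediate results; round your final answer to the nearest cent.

€91298.20

PV of 6-year annuity: €6,100.00 × [1 − (1+0.112)^−6] / 0.112 = 25658.27693
Perpetuity value at year 6: €13,900.00 / 0.112 = 124107.14286
PV of perpetuity: 124107.14286 / (1+0.112)^6 = 65639.92167
Total PV = 25658.27693 + 65639.92167 = 91298.19859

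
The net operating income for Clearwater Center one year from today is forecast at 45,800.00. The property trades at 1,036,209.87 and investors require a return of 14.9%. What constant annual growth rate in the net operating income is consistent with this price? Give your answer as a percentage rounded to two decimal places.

P = D₁/(r−g) ⇒ g = r − D₁/P = 0.149 − 45,800.00/1,036,209.87 = 0.104800

10.48%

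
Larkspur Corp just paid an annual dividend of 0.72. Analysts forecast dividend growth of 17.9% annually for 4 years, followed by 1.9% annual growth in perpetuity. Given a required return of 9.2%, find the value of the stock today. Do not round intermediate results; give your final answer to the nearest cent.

D_1 = 0.84888
D_2 = 1.00083
D_3 = 1.17998
D_4 = 1.39119
Terminal value at year 4: TV = D_4×(1+g_2)/(r−g_2) = 1.41763/0.073 = 19.41954
P_0 = D_1/(1+r)^1 + D_2/(1+r)^2 + D_3/(1+r)^3 + D_4/(1+r)^4 + TV/(1+r)^4
    = 0.77736 + 0.83930 + 0.90616 + 0.97836 + 13.65679 = 17.15796

17.16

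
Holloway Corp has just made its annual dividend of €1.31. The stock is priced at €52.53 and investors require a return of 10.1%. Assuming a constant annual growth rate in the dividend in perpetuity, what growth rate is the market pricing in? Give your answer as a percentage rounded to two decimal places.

7.42%

P = D₀(1+g)/(r−g) ⇒ P(r−g) = D₀(1+g) ⇒ g(P+D₀) = P·r − D₀
g = (P·r − D₀)/(P + D₀) = (€52.53×0.101 − €1.31) / (€52.53 + €1.31) = 0.074211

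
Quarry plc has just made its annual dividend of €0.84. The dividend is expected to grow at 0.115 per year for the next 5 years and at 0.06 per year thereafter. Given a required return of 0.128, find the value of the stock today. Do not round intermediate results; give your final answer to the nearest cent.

€16.41

D_1 = 0.93660
D_2 = 1.04431
D_3 = 1.16440
D_4 = 1.29831
D_5 = 1.44762
Terminal value at year 5: TV = D_5×(1+g_2)/(r−g_2) = 1.53447/0.068 = 22.56579
P_0 = D_1/(1+r)^1 + D_2/(1+r)^2 + D_3/(1+r)^3 + D_4/(1+r)^4 + D_5/(1+r)^5 + TV/(1+r)^5
    = 0.83032 + 0.82075 + 0.81129 + 0.80194 + 0.79270 + 12.35677 = 16.41377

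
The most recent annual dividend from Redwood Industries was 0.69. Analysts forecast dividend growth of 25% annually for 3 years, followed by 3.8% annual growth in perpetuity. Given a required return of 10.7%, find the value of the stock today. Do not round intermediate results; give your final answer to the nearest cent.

17.60

D_1 = 0.86250
D_2 = 1.07812
D_3 = 1.34766
Terminal value at year 3: TV = D_3×(1+g_2)/(r−g_2) = 1.39887/0.069 = 20.27344
P_0 = D_1/(1+r)^1 + D_2/(1+r)^2 + D_3/(1+r)^3 + TV/(1+r)^3
    = 0.77913 + 0.87978 + 0.99343 + 14.94461 = 17.59695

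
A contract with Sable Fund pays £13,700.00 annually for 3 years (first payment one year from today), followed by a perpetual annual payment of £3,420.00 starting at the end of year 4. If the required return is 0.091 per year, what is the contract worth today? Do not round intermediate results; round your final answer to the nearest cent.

£63557.82

PV of 3-year annuity: £13,700.00 × [1 − (1+0.091)^−3] / 0.091 = 34617.02480
Perpetuity value at year 3: £3,420.00 / 0.091 = 37582.41758
PV of perpetuity: 37582.41758 / (1+0.091)^3 = 28940.79533
Total PV = 34617.02480 + 28940.79533 = 63557.82013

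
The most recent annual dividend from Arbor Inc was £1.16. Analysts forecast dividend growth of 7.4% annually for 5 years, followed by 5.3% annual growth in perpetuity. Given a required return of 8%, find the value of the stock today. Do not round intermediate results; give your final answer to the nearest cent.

D_1 = 1.24584
D_2 = 1.33803
D_3 = 1.43705
D_4 = 1.54339
D_5 = 1.65760
Terminal value at year 5: TV = D_5×(1+g_2)/(r−g_2) = 1.74545/0.027 = 64.64635
P_0 = D_1/(1+r)^1 + D_2/(1+r)^2 + D_3/(1+r)^3 + D_4/(1+r)^4 + D_5/(1+r)^5 + TV/(1+r)^5
    = 1.15356 + 1.14715 + 1.14077 + 1.13444 + 1.12813 + 43.99722 = 49.70127

£49.70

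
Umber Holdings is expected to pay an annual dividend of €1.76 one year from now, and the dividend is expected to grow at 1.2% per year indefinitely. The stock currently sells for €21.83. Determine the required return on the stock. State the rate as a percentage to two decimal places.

9.26%

P = D₁/(r − g) ⇒ r = D₁/P + g = €1.7600/€21.83 + 0.012 = 0.080623 + 0.012 = 0.092623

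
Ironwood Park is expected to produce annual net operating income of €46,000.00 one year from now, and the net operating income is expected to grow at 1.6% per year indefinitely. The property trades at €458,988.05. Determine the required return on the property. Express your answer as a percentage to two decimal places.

11.62%

P = D₁/(r − g) ⇒ r = D₁/P + g = €46,000.0000/€458,988.05 + 0.016 = 0.100220 + 0.016 = 0.116220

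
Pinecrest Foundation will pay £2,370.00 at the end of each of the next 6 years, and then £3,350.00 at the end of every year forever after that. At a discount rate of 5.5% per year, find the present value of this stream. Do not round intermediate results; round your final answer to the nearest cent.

PV of 6-year annuity: £2,370.00 × [1 − (1+0.055)^−6] / 0.055 = 11839.40683
Perpetuity value at year 6: £3,350.00 / 0.055 = 60909.09091
PV of perpetuity: 60909.09091 / (1+0.055)^6 = 44174.06438
Total PV = 11839.40683 + 44174.06438 = 56013.47121

£56013.47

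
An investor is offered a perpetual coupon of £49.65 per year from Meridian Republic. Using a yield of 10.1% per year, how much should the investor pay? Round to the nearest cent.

£491.58

Level perpetuity: PV = C / r = £49.65 / 0.101 = £491.58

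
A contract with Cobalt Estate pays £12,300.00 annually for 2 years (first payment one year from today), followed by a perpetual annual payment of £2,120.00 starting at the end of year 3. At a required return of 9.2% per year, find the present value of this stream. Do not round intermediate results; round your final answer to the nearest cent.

£40902.77

PV of 2-year annuity: £12,300.00 × [1 − (1+0.092)^−2] / 0.092 = 21578.51306
Perpetuity value at year 2: £2,120.00 / 0.092 = 23043.47826
PV of perpetuity: 23043.47826 / (1+0.092)^2 = 19324.25487
Total PV = 21578.51306 + 19324.25487 = 40902.76793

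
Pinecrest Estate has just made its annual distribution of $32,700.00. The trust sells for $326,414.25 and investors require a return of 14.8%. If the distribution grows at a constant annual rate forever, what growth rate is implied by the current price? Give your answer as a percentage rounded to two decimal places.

P = D₀(1+g)/(r−g) ⇒ P(r−g) = D₀(1+g) ⇒ g(P+D₀) = P·r − D₀
g = (P·r − D₀)/(P + D₀) = ($326,414.25×0.148 − $32,700.00) / ($326,414.25 + $32,700.00) = 0.043466

4.35%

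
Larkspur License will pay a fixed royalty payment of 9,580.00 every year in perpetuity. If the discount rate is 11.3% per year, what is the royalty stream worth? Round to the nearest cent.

Level perpetuity: PV = C / r = 9,580.00 / 0.113 = 84,778.76

84778.76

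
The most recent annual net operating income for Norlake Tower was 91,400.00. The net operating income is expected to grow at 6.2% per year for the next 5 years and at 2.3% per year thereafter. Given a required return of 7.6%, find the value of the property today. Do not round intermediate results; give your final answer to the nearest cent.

D_1 = 97066.80000
D_2 = 103084.94160
D_3 = 109476.20798
D_4 = 116263.73287
D_5 = 123472.08431
Terminal value at year 5: TV = D_5×(1+g_2)/(r−g_2) = 126311.94225/0.053 = 2383244.19342
P_0 = D_1/(1+r)^1 + D_2/(1+r)^2 + D_3/(1+r)^3 + D_4/(1+r)^4 + D_5/(1+r)^5 + TV/(1+r)^5
    = 90210.78067 + 89037.03445 + 87878.56003 + 86735.15869 + 85606.63432 + 1652369.56429 = 2091837.73244

2091837.73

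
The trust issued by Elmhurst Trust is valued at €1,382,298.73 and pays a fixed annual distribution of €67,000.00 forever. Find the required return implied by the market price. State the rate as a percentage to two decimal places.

4.85%

P = C/r ⇒ r = C/P = €67,000.00/€1,382,298.73 = 0.048470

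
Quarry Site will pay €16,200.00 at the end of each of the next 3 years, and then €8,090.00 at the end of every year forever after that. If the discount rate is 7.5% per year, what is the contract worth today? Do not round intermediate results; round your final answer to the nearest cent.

PV of 3-year annuity: €16,200.00 × [1 − (1+0.075)^−3] / 0.075 = 42128.51699
Perpetuity value at year 3: €8,090.00 / 0.075 = 107866.66667
PV of perpetuity: 107866.66667 / (1+0.075)^3 = 86828.41343
Total PV = 42128.51699 + 86828.41343 = 128956.93042

€128956.93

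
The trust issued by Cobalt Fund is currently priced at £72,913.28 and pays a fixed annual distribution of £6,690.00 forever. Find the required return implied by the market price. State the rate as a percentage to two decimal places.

9.18%

P = C/r ⇒ r = C/P = £6,690.00/£72,913.28 = 0.091753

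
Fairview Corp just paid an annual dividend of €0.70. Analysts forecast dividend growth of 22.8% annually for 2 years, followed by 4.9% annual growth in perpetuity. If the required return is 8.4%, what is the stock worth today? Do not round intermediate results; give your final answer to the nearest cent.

€28.62

D_1 = 0.85960
D_2 = 1.05559
Terminal value at year 2: TV = D_2×(1+g_2)/(r−g_2) = 1.10731/0.035 = 31.63750
P_0 = D_1/(1+r)^1 + D_2/(1+r)^2 + TV/(1+r)^2
    = 0.79299 + 0.89833 + 26.92425 = 28.61557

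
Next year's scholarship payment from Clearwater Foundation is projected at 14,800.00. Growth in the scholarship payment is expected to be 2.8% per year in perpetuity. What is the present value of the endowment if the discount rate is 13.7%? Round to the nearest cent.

135779.82

Growing perpetuity: P = D₁ / (r − g) = 14,800.0000 / (0.137 − 0.028) = 135,779.82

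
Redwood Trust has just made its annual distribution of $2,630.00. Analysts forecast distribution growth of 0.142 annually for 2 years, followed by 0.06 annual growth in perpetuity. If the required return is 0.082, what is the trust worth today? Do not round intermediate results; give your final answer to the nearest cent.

$146867.23

D_1 = 3003.46000
D_2 = 3429.95132
Terminal value at year 2: TV = D_2×(1+g_2)/(r−g_2) = 3635.74840/0.022 = 165261.29087
P_0 = D_1/(1+r)^1 + D_2/(1+r)^2 + TV/(1+r)^2
    = 2775.84104 + 2929.76937 + 141161.61527 = 146867.22568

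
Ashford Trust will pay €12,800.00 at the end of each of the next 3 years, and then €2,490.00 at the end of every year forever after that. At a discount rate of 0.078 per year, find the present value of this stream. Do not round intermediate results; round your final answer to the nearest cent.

PV of 3-year annuity: €12,800.00 × [1 − (1+0.078)^−3] / 0.078 = 33106.24744
Perpetuity value at year 3: €2,490.00 / 0.078 = 31923.07692
PV of perpetuity: 31923.07692 / (1+0.078)^3 = 25482.87723
Total PV = 33106.24744 + 25482.87723 = 58589.12466

€58589.12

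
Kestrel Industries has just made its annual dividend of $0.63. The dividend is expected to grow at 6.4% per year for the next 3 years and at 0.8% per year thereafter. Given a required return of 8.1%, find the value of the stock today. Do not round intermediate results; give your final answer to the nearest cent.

D_1 = 0.67032
D_2 = 0.71322
D_3 = 0.75887
Terminal value at year 3: TV = D_3×(1+g_2)/(r−g_2) = 0.76494/0.073 = 10.47860
P_0 = D_1/(1+r)^1 + D_2/(1+r)^2 + D_3/(1+r)^3 + TV/(1+r)^3
    = 0.62009 + 0.61034 + 0.60074 + 8.29518 = 10.12636

$10.13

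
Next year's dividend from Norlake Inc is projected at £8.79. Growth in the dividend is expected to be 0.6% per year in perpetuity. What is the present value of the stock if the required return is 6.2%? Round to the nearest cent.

£156.96

Growing perpetuity: P = D₁ / (r − g) = £8.7900 / (0.062 − 0.006) = £156.96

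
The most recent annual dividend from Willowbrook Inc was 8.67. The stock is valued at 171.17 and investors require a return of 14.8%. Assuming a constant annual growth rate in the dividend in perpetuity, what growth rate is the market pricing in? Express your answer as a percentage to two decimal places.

P = D₀(1+g)/(r−g) ⇒ P(r−g) = D₀(1+g) ⇒ g(P+D₀) = P·r − D₀
g = (P·r − D₀)/(P + D₀) = (171.17×0.148 − 8.67) / (171.17 + 8.67) = 0.092655

9.27%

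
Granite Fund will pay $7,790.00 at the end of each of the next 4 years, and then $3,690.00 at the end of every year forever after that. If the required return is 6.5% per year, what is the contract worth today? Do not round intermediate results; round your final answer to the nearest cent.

$70815.01

PV of 4-year annuity: $7,790.00 × [1 − (1+0.065)^−4] / 0.065 = 26686.97111
Perpetuity value at year 4: $3,690.00 / 0.065 = 56769.23077
PV of perpetuity: 56769.23077 / (1+0.065)^4 = 44128.03393
Total PV = 26686.97111 + 44128.03393 = 70815.00504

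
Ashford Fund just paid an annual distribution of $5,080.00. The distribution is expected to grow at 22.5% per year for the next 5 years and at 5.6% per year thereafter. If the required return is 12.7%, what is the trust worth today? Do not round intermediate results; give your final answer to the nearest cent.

$147484.61

D_1 = 6223.00000
D_2 = 7623.17500
D_3 = 9338.38938
D_4 = 11439.52698
D_5 = 14013.42056
Terminal value at year 5: TV = D_5×(1+g_2)/(r−g_2) = 14798.17211/0.071 = 208424.95925
P_0 = D_1/(1+r)^1 + D_2/(1+r)^2 + D_3/(1+r)^3 + D_4/(1+r)^4 + D_5/(1+r)^5 + TV/(1+r)^5
    = 5521.73913 + 6001.89036 + 6523.79387 + 7091.08029 + 7707.69597 + 114638.40766 = 147484.60728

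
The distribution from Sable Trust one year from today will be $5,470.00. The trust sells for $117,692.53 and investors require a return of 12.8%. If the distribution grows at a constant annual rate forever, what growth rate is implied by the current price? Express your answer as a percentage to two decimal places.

8.15%

P = D₁/(r−g) ⇒ g = r − D₁/P = 0.128 − $5,470.00/$117,692.53 = 0.081523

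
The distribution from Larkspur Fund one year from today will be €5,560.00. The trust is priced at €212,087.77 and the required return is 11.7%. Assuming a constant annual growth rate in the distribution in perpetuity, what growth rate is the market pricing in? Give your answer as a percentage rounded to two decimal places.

9.08%

P = D₁/(r−g) ⇒ g = r − D₁/P = 0.117 − €5,560.00/€212,087.77 = 0.090784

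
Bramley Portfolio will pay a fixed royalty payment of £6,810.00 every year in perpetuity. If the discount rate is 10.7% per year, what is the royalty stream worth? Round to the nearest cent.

£63644.86

Level perpetuity: PV = C / r = £6,810.00 / 0.107 = £63,644.86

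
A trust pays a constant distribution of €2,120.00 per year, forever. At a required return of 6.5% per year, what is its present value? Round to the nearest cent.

€32615.38

Level perpetuity: PV = C / r = €2,120.00 / 0.065 = €32,615.38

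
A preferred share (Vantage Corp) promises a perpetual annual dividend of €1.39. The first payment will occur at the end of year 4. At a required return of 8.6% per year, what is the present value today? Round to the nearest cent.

€12.62

Value at end of year 3: C / r = €1.39 / 0.086 = €16.1628
Discount to today: PV = €16.1628 / (1 + 0.086)^3 = €16.1628 / 1.280824 = €12.62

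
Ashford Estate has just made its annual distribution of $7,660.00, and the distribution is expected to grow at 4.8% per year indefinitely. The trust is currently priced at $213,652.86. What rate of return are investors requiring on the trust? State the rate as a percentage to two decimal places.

D₁ = $7,660.00 × 1.048 = $8,027.6800
P = D₁/(r − g) ⇒ r = D₁/P + g = $8,027.6800/$213,652.86 + 0.048 = 0.037573 + 0.048 = 0.085573

8.56%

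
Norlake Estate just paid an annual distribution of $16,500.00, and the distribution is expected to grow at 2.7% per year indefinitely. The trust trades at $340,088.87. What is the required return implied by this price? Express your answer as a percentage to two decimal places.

7.68%

D₁ = $16,500.00 × 1.027 = $16,945.5000
P = D₁/(r − g) ⇒ r = D₁/P + g = $16,945.5000/$340,088.87 + 0.027 = 0.049827 + 0.027 = 0.076827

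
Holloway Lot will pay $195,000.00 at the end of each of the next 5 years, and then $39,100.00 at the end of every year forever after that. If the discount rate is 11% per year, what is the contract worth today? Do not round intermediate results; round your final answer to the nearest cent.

PV of 5-year annuity: $195,000.00 × [1 − (1+0.11)^−5] / 0.11 = 720699.91844
Perpetuity value at year 5: $39,100.00 / 0.11 = 355454.54545
PV of perpetuity: 355454.54545 / (1+0.11)^5 = 210944.97206
Total PV = 720699.91844 + 210944.97206 = 931644.89051

$931644.89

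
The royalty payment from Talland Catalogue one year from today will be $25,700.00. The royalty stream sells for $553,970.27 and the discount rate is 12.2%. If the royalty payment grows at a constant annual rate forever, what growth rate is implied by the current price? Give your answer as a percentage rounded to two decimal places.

P = D₁/(r−g) ⇒ g = r − D₁/P = 0.122 − $25,700.00/$553,970.27 = 0.075608

7.56%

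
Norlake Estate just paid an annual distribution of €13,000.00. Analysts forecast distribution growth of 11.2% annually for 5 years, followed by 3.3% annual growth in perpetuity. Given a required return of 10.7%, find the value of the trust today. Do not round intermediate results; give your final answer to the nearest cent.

€251494.55

D_1 = 14456.00000
D_2 = 16075.07200
D_3 = 17875.48006
D_4 = 19877.53383
D_5 = 22103.81762
Terminal value at year 5: TV = D_5×(1+g_2)/(r−g_2) = 22833.24360/0.074 = 308557.34597
P_0 = D_1/(1+r)^1 + D_2/(1+r)^2 + D_3/(1+r)^3 + D_4/(1+r)^4 + D_5/(1+r)^5 + TV/(1+r)^5
    = 13058.71725 + 13117.69972 + 13176.94859 + 13236.46507 + 13296.25036 + 185608.46792 = 251494.54891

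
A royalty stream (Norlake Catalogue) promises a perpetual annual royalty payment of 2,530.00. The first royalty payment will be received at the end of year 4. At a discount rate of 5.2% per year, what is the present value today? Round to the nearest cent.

Value at end of year 3: C / r = 2,530.00 / 0.052 = 48,653.8462
Discount to today: PV = 48,653.8462 / (1 + 0.052)^3 = 48,653.8462 / 1.164253 = 41,789.77

41789.77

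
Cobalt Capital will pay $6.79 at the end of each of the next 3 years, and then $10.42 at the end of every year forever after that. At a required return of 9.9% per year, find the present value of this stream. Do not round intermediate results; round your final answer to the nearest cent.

PV of 3-year annuity: $6.79 × [1 − (1+0.099)^−3] / 0.099 = 16.91550
Perpetuity value at year 3: $10.42 / 0.099 = 105.25253
PV of perpetuity: 105.25253 / (1+0.099)^3 = 79.29384
Total PV = 16.91550 + 79.29384 = 96.20934

$96.21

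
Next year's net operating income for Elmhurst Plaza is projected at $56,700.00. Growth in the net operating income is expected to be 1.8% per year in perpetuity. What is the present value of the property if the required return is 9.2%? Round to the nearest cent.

Growing perpetuity: P = D₁ / (r − g) = $56,700.0000 / (0.092 − 0.018) = $766,216.22

$766216.22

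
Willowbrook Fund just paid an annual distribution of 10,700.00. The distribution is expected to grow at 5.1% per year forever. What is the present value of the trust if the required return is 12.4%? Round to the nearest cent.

154050.68

D₁ = D₀ × (1 + g) = 10,700.00 × 1.051 = 11,245.7000
Growing perpetuity: P = D₁ / (r − g) = 11,245.7000 / (0.124 − 0.051) = 154,050.68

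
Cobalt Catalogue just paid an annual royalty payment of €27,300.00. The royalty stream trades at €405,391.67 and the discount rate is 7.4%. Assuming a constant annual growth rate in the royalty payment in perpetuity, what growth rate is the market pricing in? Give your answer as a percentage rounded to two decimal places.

0.62%

P = D₀(1+g)/(r−g) ⇒ P(r−g) = D₀(1+g) ⇒ g(P+D₀) = P·r − D₀
g = (P·r − D₀)/(P + D₀) = (€405,391.67×0.074 − €27,300.00) / (€405,391.67 + €27,300.00) = 0.006238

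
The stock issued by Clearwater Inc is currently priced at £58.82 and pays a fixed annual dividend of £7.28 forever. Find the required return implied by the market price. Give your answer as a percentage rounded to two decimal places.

12.38%

P = C/r ⇒ r = C/P = £7.28/£58.82 = 0.123767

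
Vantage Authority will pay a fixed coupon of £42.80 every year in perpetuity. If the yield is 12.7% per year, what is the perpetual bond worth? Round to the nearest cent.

Level perpetuity: PV = C / r = £42.80 / 0.127 = £337.01

£337.01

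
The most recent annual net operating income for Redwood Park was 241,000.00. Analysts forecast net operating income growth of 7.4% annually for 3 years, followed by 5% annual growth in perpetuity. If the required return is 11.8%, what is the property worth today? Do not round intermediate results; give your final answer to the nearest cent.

3966589.02

D_1 = 258834.00000
D_2 = 277987.71600
D_3 = 298558.80698
Terminal value at year 3: TV = D_3×(1+g_2)/(r−g_2) = 313486.74733/0.068 = 4610099.22549
P_0 = D_1/(1+r)^1 + D_2/(1+r)^2 + D_3/(1+r)^3 + TV/(1+r)^3
    = 231515.20572 + 222403.69494 + 213650.77672 + 3299019.34638 = 3966589.02377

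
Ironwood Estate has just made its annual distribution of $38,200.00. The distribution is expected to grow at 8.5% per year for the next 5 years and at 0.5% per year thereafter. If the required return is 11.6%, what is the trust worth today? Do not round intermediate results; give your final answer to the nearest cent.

$476084.38

D_1 = 41447.00000
D_2 = 44969.99500
D_3 = 48792.44458
D_4 = 52939.80236
D_5 = 57439.68556
Terminal value at year 5: TV = D_5×(1+g_2)/(r−g_2) = 57726.88399/0.111 = 520062.01795
P_0 = D_1/(1+r)^1 + D_2/(1+r)^2 + D_3/(1+r)^3 + D_4/(1+r)^4 + D_5/(1+r)^5 + TV/(1+r)^5
    = 37138.88889 + 36107.25309 + 35104.27383 + 34129.15512 + 33181.12303 + 300423.68149 = 476084.37544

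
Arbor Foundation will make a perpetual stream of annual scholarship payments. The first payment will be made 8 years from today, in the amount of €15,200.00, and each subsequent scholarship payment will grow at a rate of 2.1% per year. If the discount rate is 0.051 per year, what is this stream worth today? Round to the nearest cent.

€357687.14

Value at end of year 7: C₁ / (r − g) = €15,200.00 / (0.051 − 0.021) = €506,666.6667
Discount to today: PV = €506,666.6667 / (1 + 0.051)^7 = €506,666.6667 / 1.416508 = €357,687.14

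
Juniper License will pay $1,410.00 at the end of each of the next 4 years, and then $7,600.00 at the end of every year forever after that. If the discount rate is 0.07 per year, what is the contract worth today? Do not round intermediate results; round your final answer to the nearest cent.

$87604.59

PV of 4-year annuity: $1,410.00 × [1 − (1+0.07)^−4] / 0.07 = 4775.96787
Perpetuity value at year 4: $7,600.00 / 0.07 = 108571.42857
PV of perpetuity: 108571.42857 / (1+0.07)^4 = 82828.62302
Total PV = 4775.96787 + 82828.62302 = 87604.59089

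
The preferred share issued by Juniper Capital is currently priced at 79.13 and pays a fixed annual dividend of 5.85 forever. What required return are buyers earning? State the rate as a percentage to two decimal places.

P = C/r ⇒ r = C/P = 5.85/79.13 = 0.073929

7.39%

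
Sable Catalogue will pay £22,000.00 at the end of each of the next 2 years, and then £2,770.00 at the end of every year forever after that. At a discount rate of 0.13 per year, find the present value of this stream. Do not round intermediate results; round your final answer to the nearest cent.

PV of 2-year annuity: £22,000.00 × [1 − (1+0.13)^−2] / 0.13 = 36698.25358
Perpetuity value at year 2: £2,770.00 / 0.13 = 21307.69231
PV of perpetuity: 21307.69231 / (1+0.13)^2 = 16687.04856
Total PV = 36698.25358 + 16687.04856 = 53385.30214

£53385.30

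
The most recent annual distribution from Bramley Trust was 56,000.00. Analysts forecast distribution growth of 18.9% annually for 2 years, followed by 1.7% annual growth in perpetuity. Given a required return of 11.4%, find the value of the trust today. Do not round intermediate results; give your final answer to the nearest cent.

792417.26

D_1 = 66584.00000
D_2 = 79168.37600
Terminal value at year 2: TV = D_2×(1+g_2)/(r−g_2) = 80514.23839/0.097 = 830043.69476
P_0 = D_1/(1+r)^1 + D_2/(1+r)^2 + TV/(1+r)^2
    = 59770.19749 + 63794.22335 + 668852.83656 = 792417.25740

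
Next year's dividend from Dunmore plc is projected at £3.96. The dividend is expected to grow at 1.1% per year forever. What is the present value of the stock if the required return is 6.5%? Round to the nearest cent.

£73.33

Growing perpetuity: P = D₁ / (r − g) = £3.9600 / (0.065 − 0.011) = £73.33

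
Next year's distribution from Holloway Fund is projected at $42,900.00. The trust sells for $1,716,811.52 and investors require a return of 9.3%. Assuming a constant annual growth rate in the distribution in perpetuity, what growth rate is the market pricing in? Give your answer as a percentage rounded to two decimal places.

6.80%

P = D₁/(r−g) ⇒ g = r − D₁/P = 0.093 − $42,900.00/$1,716,811.52 = 0.068012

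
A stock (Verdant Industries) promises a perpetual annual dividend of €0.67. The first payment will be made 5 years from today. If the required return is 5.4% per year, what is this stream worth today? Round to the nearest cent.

Value at end of year 4: C / r = €0.67 / 0.054 = €12.4074
Discount to today: PV = €12.4074 / (1 + 0.054)^4 = €12.4074 / 1.234134 = €10.05

€10.05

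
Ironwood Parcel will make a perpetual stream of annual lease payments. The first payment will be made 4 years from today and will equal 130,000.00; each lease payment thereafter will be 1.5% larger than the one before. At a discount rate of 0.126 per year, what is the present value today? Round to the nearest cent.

820361.37

Value at end of year 3: C₁ / (r − g) = 130,000.00 / (0.126 − 0.015) = 1,171,171.1712
Discount to today: PV = 1,171,171.1712 / (1 + 0.126)^3 = 1,171,171.1712 / 1.427628 = 820,361.37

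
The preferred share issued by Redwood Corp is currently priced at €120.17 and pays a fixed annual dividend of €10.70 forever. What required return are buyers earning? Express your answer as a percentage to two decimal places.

P = C/r ⇒ r = C/P = €10.70/€120.17 = 0.089041

8.90%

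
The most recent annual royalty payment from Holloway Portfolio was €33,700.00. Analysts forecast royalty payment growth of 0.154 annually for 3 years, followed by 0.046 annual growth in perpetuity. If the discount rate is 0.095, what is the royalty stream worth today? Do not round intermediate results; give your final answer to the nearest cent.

€954446.64

D_1 = 38889.80000
D_2 = 44878.82920
D_3 = 51790.16890
Terminal value at year 3: TV = D_3×(1+g_2)/(r−g_2) = 54172.51667/0.049 = 1105561.56461
P_0 = D_1/(1+r)^1 + D_2/(1+r)^2 + D_3/(1+r)^3 + TV/(1+r)^3
    = 35515.79909 + 37429.43575 + 39446.18160 + 842055.22361 = 954446.64005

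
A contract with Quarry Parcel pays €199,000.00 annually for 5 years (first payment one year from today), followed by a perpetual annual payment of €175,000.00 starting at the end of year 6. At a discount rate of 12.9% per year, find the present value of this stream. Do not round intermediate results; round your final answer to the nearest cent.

PV of 5-year annuity: €199,000.00 × [1 − (1+0.129)^−5] / 0.129 = 701640.18892
Perpetuity value at year 5: €175,000.00 / 0.129 = 1356589.14729
PV of perpetuity: 1356589.14729 / (1+0.129)^5 = 739568.88065
Total PV = 701640.18892 + 739568.88065 = 1441209.06957

€1441209.07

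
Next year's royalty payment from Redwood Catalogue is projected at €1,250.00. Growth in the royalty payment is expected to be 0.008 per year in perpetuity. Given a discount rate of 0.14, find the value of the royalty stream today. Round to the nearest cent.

€9469.70

Growing perpetuity: P = D₁ / (r − g) = €1,250.0000 / (0.14 − 0.008) = €9,469.70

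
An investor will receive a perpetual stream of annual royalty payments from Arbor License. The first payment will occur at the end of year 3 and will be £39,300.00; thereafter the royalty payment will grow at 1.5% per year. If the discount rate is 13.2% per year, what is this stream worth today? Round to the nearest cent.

Value at end of year 2: C₁ / (r − g) = £39,300.00 / (0.132 − 0.015) = £335,897.4359
Discount to today: PV = £335,897.4359 / (1 + 0.132)^2 = £335,897.4359 / 1.281424 = £262,128.25

£262128.25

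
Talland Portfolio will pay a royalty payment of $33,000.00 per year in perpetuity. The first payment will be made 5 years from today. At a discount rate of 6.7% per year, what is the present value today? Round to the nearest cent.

Value at end of year 4: C / r = $33,000.00 / 0.067 = $492,537.3134
Discount to today: PV = $492,537.3134 / (1 + 0.067)^4 = $492,537.3134 / 1.296157 = $379,998.13

$379998.13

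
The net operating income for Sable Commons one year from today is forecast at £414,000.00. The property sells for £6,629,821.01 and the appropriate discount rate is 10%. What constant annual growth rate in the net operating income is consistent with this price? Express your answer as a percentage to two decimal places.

3.76%

P = D₁/(r−g) ⇒ g = r − D₁/P = 0.1 − £414,000.00/£6,629,821.01 = 0.037555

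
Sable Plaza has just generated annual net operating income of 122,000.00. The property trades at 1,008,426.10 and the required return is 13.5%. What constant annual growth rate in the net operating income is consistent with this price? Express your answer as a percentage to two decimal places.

P = D₀(1+g)/(r−g) ⇒ P(r−g) = D₀(1+g) ⇒ g(P+D₀) = P·r − D₀
g = (P·r − D₀)/(P + D₀) = (1,008,426.10×0.135 − 122,000.00) / (1,008,426.10 + 122,000.00) = 0.012506

1.25%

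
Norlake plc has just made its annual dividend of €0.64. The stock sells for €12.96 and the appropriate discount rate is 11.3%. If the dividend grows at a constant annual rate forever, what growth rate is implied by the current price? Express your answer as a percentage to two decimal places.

6.06%

P = D₀(1+g)/(r−g) ⇒ P(r−g) = D₀(1+g) ⇒ g(P+D₀) = P·r − D₀
g = (P·r − D₀)/(P + D₀) = (€12.96×0.113 − €0.64) / (€12.96 + €0.64) = 0.060624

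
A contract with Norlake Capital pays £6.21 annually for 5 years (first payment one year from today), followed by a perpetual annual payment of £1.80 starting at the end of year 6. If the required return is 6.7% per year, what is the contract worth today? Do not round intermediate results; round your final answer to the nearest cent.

£45.09

PV of 5-year annuity: £6.21 × [1 − (1+0.067)^−5] / 0.067 = 25.66807
Perpetuity value at year 5: £1.80 / 0.067 = 26.86567
PV of perpetuity: 26.86567 / (1+0.067)^5 = 19.42565
Total PV = 25.66807 + 19.42565 = 45.09372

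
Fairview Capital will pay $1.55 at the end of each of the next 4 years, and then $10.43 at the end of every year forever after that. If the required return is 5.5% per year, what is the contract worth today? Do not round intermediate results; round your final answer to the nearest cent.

$158.51

PV of 4-year annuity: $1.55 × [1 − (1+0.055)^−4] / 0.055 = 5.43298
Perpetuity value at year 4: $10.43 / 0.055 = 189.63636
PV of perpetuity: 189.63636 / (1+0.055)^4 = 153.07765
Total PV = 5.43298 + 153.07765 = 158.51063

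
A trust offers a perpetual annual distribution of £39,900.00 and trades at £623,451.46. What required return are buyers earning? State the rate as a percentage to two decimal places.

6.40%

P = C/r ⇒ r = C/P = £39,900.00/£623,451.46 = 0.063999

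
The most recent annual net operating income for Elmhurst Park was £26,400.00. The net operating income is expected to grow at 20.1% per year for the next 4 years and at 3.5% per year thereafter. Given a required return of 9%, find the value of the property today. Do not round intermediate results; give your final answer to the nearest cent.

D_1 = 31706.40000
D_2 = 38079.38640
D_3 = 45733.34307
D_4 = 54925.74502
Terminal value at year 4: TV = D_4×(1+g_2)/(r−g_2) = 56848.14610/0.055 = 1033602.65634
P_0 = D_1/(1+r)^1 + D_2/(1+r)^2 + D_3/(1+r)^3 + D_4/(1+r)^4 + TV/(1+r)^4
    = 29088.44037 + 32050.65769 + 35314.53200 + 38910.78251 + 732230.17997 = 867594.59254

£867594.59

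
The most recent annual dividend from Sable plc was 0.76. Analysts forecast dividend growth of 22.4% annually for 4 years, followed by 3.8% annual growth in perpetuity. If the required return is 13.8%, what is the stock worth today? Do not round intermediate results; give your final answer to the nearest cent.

14.22

D_1 = 0.93024
D_2 = 1.13861
D_3 = 1.39366
D_4 = 1.70584
Terminal value at year 4: TV = D_4×(1+g_2)/(r−g_2) = 1.77067/0.1 = 17.70666
P_0 = D_1/(1+r)^1 + D_2/(1+r)^2 + D_3/(1+r)^3 + D_4/(1+r)^4 + TV/(1+r)^4
    = 0.81743 + 0.87921 + 0.94565 + 1.01712 + 10.55766 = 14.21707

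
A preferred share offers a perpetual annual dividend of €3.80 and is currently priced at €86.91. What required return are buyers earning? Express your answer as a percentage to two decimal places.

4.37%

P = C/r ⇒ r = C/P = €3.80/€86.91 = 0.043723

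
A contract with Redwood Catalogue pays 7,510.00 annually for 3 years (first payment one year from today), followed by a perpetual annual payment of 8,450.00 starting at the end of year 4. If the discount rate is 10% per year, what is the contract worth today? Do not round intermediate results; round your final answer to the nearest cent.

PV of 3-year annuity: 7,510.00 × [1 − (1+0.1)^−3] / 0.1 = 18676.25845
Perpetuity value at year 3: 8,450.00 / 0.1 = 84500.00000
PV of perpetuity: 84500.00000 / (1+0.1)^3 = 63486.10068
Total PV = 18676.25845 + 63486.10068 = 82162.35913

82162.36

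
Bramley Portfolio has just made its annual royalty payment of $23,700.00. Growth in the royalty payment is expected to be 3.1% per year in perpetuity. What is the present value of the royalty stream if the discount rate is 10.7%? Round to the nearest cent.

$321509.21

D₁ = D₀ × (1 + g) = $23,700.00 × 1.031 = $24,434.7000
Growing perpetuity: P = D₁ / (r − g) = $24,434.7000 / (0.107 − 0.031) = $321,509.21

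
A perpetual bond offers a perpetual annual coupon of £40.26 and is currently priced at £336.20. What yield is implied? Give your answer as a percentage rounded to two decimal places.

P = C/r ⇒ r = C/P = £40.26/£336.20 = 0.119750

11.98%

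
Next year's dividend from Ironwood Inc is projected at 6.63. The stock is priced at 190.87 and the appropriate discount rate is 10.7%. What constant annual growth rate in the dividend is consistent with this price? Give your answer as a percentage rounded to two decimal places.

7.23%

P = D₁/(r−g) ⇒ g = r − D₁/P = 0.107 − 6.63/190.87 = 0.072264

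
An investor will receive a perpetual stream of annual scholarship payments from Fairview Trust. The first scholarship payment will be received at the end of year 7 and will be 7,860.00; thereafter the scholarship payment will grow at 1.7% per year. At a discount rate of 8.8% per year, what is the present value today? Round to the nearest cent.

Value at end of year 6: C₁ / (r − g) = 7,860.00 / (0.088 − 0.017) = 110,704.2254
Discount to today: PV = 110,704.2254 / (1 + 0.088)^6 = 110,704.2254 / 1.658721 = 66,740.71

66740.71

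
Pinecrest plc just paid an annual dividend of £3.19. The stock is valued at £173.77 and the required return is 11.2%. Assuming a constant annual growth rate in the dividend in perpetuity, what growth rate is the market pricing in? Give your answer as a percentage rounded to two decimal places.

P = D₀(1+g)/(r−g) ⇒ P(r−g) = D₀(1+g) ⇒ g(P+D₀) = P·r − D₀
g = (P·r − D₀)/(P + D₀) = (£173.77×0.112 − £3.19) / (£173.77 + £3.19) = 0.091954

9.20%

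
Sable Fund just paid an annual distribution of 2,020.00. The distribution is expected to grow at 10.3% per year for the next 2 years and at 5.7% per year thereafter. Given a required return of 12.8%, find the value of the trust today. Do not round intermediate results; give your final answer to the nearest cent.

D_1 = 2228.06000
D_2 = 2457.55018
Terminal value at year 2: TV = D_2×(1+g_2)/(r−g_2) = 2597.63054/0.071 = 36586.34564
P_0 = D_1/(1+r)^1 + D_2/(1+r)^2 + TV/(1+r)^2
    = 1975.23050 + 1931.45322 + 28754.16984 = 32660.85356

32660.85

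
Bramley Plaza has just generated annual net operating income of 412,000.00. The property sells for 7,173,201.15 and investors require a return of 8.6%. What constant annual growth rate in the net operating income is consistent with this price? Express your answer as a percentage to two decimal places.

P = D₀(1+g)/(r−g) ⇒ P(r−g) = D₀(1+g) ⇒ g(P+D₀) = P·r − D₀
g = (P·r − D₀)/(P + D₀) = (7,173,201.15×0.086 − 412,000.00) / (7,173,201.15 + 412,000.00) = 0.027013

2.70%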